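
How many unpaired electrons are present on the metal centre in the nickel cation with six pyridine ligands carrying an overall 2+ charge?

Summing ligand charges against the +2 overall charge gives an oxidation state of +2 for nickel.
Group 10 minus oxidation state 2 gives a d⁸ configuration.
In an octahedral field the d⁸ configuration is t₂g⁶e_g² (only one arrangement possible), giving 2 unpaired electrons.

2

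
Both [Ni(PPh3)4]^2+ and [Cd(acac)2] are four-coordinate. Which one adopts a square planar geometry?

For [Ni(PPh3)4]^2+: Ligand charges: triphenylphosphine is neutral. With an overall charge of +2 the nickel centre must be in the +2 oxidation state. Ni sits in group 10, so the d-electron count is 10 − 2 = 8. Triphenylphosphine is a strong-field ligand (high in the spectrochemical series). A 3d d⁸ ion with strong-field ligands gains enough CFSE to favour square planar over tetrahedral. → square planar.
For [Cd(acac)2]: Each acetylacetonate is −1; balancing the 0 overall charge requires Cd(II). Cd sits in group 12, so the d-electron count is 12 − 2 = 10. A d¹⁰ ion has no crystal-field stabilisation preference between square planar and tetrahedral, so four ligands adopt the sterically favoured tetrahedral geometry. → tetrahedral.

[Ni(PPh3)4]^2+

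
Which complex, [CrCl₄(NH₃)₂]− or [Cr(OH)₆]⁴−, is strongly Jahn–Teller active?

[CrCl₄(NH₃)₂]−: Summing ligand charges against the −1 overall charge gives an oxidation state of +3 for chromium. Cr sits in group 6, so the d-electron count is 6 − 3 = 3. The d³ configuration leaves the e_g set evenly filled (or empty) — no strong Jahn–Teller driving force.
[Cr(OH)₆]⁴−: Summing ligand charges against the −4 overall charge gives an oxidation state of +2 for chromium. Cr sits in group 6, so the d-electron count is 6 − 2 = 4. Hydroxide is a weak-field ligand for a first-row metal, so the complex is high-spin. The t₂g³e_g¹ (high-spin) configuration has an unevenly filled e_g set; the Jahn–Teller theorem predicts a tetragonal distortion (typically axial elongation) to lift the degeneracy.

[Cr(OH)₆]⁴−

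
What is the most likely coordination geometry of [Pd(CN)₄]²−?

Summing ligand charges against the −2 overall charge gives an oxidation state of +2 for palladium.
Palladium is a group-10 element; Pd(II) is therefore d⁸.
With 4 monodentate ligands the coordination number is 4.
A 4d d⁸ ion has a large crystal-field splitting; square planar leaves the high-energy d_{x²−y²} orbital empty and maximises CFSE.

square planar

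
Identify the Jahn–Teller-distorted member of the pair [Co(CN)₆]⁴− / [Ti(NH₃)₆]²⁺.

[Co(CN)₆]⁴−

[Co(CN)₆]⁴−: Each cyanide is −1; balancing the −4 overall charge requires Co(II). Co sits in group 9, so the d-electron count is 9 − 2 = 7. Cyanide is a strong-field ligand (high in the spectrochemical series) for a first-row metal, so the complex is low-spin. The t₂g⁶e_g¹ (low-spin) configuration has an unevenly filled e_g set; the Jahn–Teller theorem predicts a tetragonal distortion (typically axial elongation) to lift the degeneracy.
[Ti(NH₃)₆]²⁺: Summing ligand charges against the +2 overall charge gives an oxidation state of +2 for titanium. Ti sits in group 4, so the d-electron count is 4 − 2 = 2. The d² configuration leaves the e_g set evenly filled (or empty) — no strong Jahn–Teller driving force.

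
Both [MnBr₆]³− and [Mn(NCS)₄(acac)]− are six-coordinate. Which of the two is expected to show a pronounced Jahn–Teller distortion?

[MnBr₆]³−: Summing ligand charges against the −3 overall charge gives an oxidation state of +3 for manganese. Mn sits in group 7, so the d-electron count is 7 − 3 = 4. Bromide is a weak-field ligand for a first-row metal, so the complex is high-spin. The t₂g³e_g¹ (high-spin) configuration has an unevenly filled e_g set; the Jahn–Teller theorem predicts a tetragonal distortion (typically axial elongation) to lift the degeneracy.
[Mn(NCS)₄(acac)]−: Each isothiocyanate is −1; each acetylacetonate is −1; balancing the −1 overall charge requires Mn(IV). Mn sits in group 7, so the d-electron count is 7 − 4 = 3. The d³ configuration leaves the e_g set evenly filled (or empty) — no strong Jahn–Teller driving force.

[MnBr₆]³−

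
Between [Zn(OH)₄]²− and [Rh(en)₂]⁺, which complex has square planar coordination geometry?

For [Zn(OH)₄]²−: Summing ligand charges against the −2 overall charge gives an oxidation state of +2 for zinc. Group 12 minus oxidation state 2 gives a d¹⁰ configuration. A d¹⁰ ion has no crystal-field stabilisation preference between square planar and tetrahedral, so four ligands adopt the sterically favoured tetrahedral geometry. → tetrahedral.
For [Rh(en)₂]⁺: Summing ligand charges against the +1 overall charge gives an oxidation state of +1 for rhodium. Rh sits in group 9, so the d-electron count is 9 − 1 = 8. A 4d d⁸ ion has a large crystal-field splitting; square planar leaves the high-energy d_{x²−y²} orbital empty and maximises CFSE. → square planar.

[Rh(en)₂]⁺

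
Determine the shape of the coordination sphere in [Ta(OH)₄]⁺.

tetrahedral

Summing ligand charges against the +1 overall charge gives an oxidation state of +5 for tantalum.
Group 5 minus oxidation state 5 gives a d⁰ configuration.
With 4 monodentate ligands the coordination number is 4.
A d⁰ ion has no crystal-field stabilisation preference between square planar and tetrahedral, so four ligands adopt the sterically favoured tetrahedral geometry.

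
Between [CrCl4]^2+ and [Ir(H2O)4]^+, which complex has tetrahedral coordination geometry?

For [CrCl4]^2+: Ligand charges: each chloride is −1. With an overall charge of +2 the chromium centre must be in the +6 oxidation state. Chromium is a group-6 element; Cr(VI) is therefore d⁰. A d⁰ ion has no crystal-field stabilisation preference between square planar and tetrahedral, so four ligands adopt the sterically favoured tetrahedral geometry. → tetrahedral.
For [Ir(H2O)4]^+: Ligand charges: water is neutral. With an overall charge of +1 the iridium centre must be in the +1 oxidation state. Ir sits in group 9, so the d-electron count is 9 − 1 = 8. A 5d d⁸ ion has a large crystal-field splitting; square planar leaves the high-energy d_{x²−y²} orbital empty and maximises CFSE. → square planar.

[CrCl4]^2+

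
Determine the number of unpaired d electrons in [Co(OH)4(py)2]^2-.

3

Summing ligand charges against the −2 overall charge gives an oxidation state of +2 for cobalt.
Co sits in group 9, so the d-electron count is 9 − 2 = 7.
The spin state decides the count: Hydroxide is a weak-field ligand for a first-row metal, so the complex is high-spin.
An octahedral high-spin d⁷ ion is t₂g⁵e_g², giving 3 unpaired electrons.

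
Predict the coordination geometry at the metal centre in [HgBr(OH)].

Ligand charges: each bromide is −1; each hydroxide is −1. With an overall charge of 0 the mercury centre must be in the +2 oxidation state.
Mercury is a group-12 element; Hg(II) is therefore d¹⁰.
With 2 monodentate ligands the coordination number is 2.
A d¹⁰ ion with only two ligands adopts a linear arrangement (sp hybridisation; no CFSE preference).

linear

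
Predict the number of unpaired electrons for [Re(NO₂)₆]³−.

2 unpaired electrons

Summing ligand charges against the −3 overall charge gives an oxidation state of +3 for rhenium.
Rhenium is a group-7 element; Re(III) is therefore d⁴.
The spin state decides the count: a 5d ion has a large Δₒ and is invariably low-spin.
An octahedral low-spin d⁴ ion is t₂g⁴e_g⁰, giving 2 unpaired electrons.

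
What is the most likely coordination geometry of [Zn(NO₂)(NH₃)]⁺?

Each nitro (N-bound nitrite) is −1; ammonia is neutral; balancing the +1 overall charge requires Zn(II).
Group 12 minus oxidation state 2 gives a d¹⁰ configuration.
Coordination number: 2.
A d¹⁰ ion with only two ligands adopts a linear arrangement (sp hybridisation; no CFSE preference).

linear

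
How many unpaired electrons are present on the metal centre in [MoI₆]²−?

Ligand charges: each iodide is −1. With an overall charge of −2 the molybdenum centre must be in the +4 oxidation state.
Molybdenum is a group-6 element; Mo(IV) is therefore d².
In an octahedral field the d² configuration is t₂g²e_g⁰ (only one arrangement possible), giving 2 unpaired electrons.

2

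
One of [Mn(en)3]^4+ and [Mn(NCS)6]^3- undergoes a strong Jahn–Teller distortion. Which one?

[Mn(NCS)6]^3-

[Mn(en)3]^4+: Ligand charges: ethylenediamine is neutral. With an overall charge of +4 the manganese centre must be in the +4 oxidation state. Manganese is a group-7 element; Mn(IV) is therefore d³. The d³ configuration leaves the e_g set evenly filled (or empty) — no strong Jahn–Teller driving force.
[Mn(NCS)6]^3-: Summing ligand charges against the −3 overall charge gives an oxidation state of +3 for manganese. Manganese is a group-7 element; Mn(III) is therefore d⁴. Isothiocyanate is a weak-field ligand for a first-row metal, so the complex is high-spin. The t₂g³e_g¹ (high-spin) configuration has an unevenly filled e_g set; the Jahn–Teller theorem predicts a tetragonal distortion (typically axial elongation) to lift the degeneracy.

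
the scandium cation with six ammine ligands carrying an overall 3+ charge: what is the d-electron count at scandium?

d⁰

Summing ligand charges against the +3 overall charge gives an oxidation state of +3 for scandium.
Group 3 minus oxidation state 3 gives a d⁰ configuration.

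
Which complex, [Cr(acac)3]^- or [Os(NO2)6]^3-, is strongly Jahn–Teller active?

[Cr(acac)3]^-

[Cr(acac)3]^-: Summing ligand charges against the −1 overall charge gives an oxidation state of +2 for chromium. Cr sits in group 6, so the d-electron count is 6 − 2 = 4. Acetylacetonate is a weak-field ligand for a first-row metal, so the complex is high-spin. The t₂g³e_g¹ (high-spin) configuration has an unevenly filled e_g set; the Jahn–Teller theorem predicts a tetragonal distortion (typically axial elongation) to lift the degeneracy.
[Os(NO2)6]^3-: Summing ligand charges against the −3 overall charge gives an oxidation state of +3 for osmium. Group 8 minus oxidation state 3 gives a d⁵ configuration. A 5d ion has a large Δₒ and is invariably low-spin. The d⁵ configuration leaves the e_g set evenly filled (or empty) — no strong Jahn–Teller driving force.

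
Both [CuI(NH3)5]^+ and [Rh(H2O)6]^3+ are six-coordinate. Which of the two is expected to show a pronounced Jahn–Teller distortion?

[CuI(NH3)5]^+

[CuI(NH3)5]^+: Summing ligand charges against the +1 overall charge gives an oxidation state of +2 for copper. Cu sits in group 11, so the d-electron count is 11 − 2 = 9. The t₂g⁶e_g³ configuration has an unevenly filled e_g set; the Jahn–Teller theorem predicts a tetragonal distortion (typically axial elongation) to lift the degeneracy.
[Rh(H2O)6]^3+: Summing ligand charges against the +3 overall charge gives an oxidation state of +3 for rhodium. Rh sits in group 9, so the d-electron count is 9 − 3 = 6. A 4d ion has a large Δₒ and is invariably low-spin. The d⁶ configuration leaves the e_g set evenly filled (or empty) — no strong Jahn–Teller driving force.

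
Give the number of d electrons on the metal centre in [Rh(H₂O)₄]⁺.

Ligand charges: water is neutral. With an overall charge of +1 the rhodium centre must be in the +1 oxidation state.
Group 9 minus oxidation state 1 gives a d⁸ configuration.

d8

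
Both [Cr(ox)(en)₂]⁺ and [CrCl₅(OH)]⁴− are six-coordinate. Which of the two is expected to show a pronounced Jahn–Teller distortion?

[Cr(ox)(en)₂]⁺: Summing ligand charges against the +1 overall charge gives an oxidation state of +3 for chromium. Group 6 minus oxidation state 3 gives a d³ configuration. The d³ configuration leaves the e_g set evenly filled (or empty) — no strong Jahn–Teller driving force.
[CrCl₅(OH)]⁴−: Each chloride is −1; each hydroxide is −1; balancing the −4 overall charge requires Cr(II). Cr sits in group 6, so the d-electron count is 6 − 2 = 4. Chloride and hydroxide are weak-field ligands for a first-row metal, so the complex is high-spin. The t₂g³e_g¹ (high-spin) configuration has an unevenly filled e_g set; the Jahn–Teller theorem predicts a tetragonal distortion (typically axial elongation) to lift the degeneracy.

[CrCl₅(OH)]⁴−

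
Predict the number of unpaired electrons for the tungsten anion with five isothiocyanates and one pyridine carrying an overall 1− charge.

2 unpaired electrons

Each isothiocyanate is −1; pyridine is neutral; balancing the −1 overall charge requires W(IV).
W sits in group 6, so the d-electron count is 6 − 4 = 2.
In an octahedral field the d² configuration is t₂g²e_g⁰ (only one arrangement possible), giving 2 unpaired electrons.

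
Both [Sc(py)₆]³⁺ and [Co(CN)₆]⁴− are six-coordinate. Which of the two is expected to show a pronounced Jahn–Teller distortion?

[Co(CN)₆]⁴−

[Sc(py)₆]³⁺: Pyridine is neutral; balancing the +3 overall charge requires Sc(III). Scandium is a group-3 element; Sc(III) is therefore d⁰. The d⁰ configuration leaves the e_g set evenly filled (or empty) — no strong Jahn–Teller driving force.
[Co(CN)₆]⁴−: Each cyanide is −1; balancing the −4 overall charge requires Co(II). Group 9 minus oxidation state 2 gives a d⁷ configuration. Cyanide is a strong-field ligand (high in the spectrochemical series) for a first-row metal, so the complex is low-spin. The t₂g⁶e_g¹ (low-spin) configuration has an unevenly filled e_g set; the Jahn–Teller theorem predicts a tetragonal distortion (typically axial elongation) to lift the degeneracy.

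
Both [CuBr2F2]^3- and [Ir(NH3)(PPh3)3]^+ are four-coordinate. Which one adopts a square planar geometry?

For [CuBr2F2]^3-: Summing ligand charges against the −3 overall charge gives an oxidation state of +1 for copper. Cu sits in group 11, so the d-electron count is 11 − 1 = 10. A d¹⁰ ion has no crystal-field stabilisation preference between square planar and tetrahedral, so four ligands adopt the sterically favoured tetrahedral geometry. → tetrahedral.
For [Ir(NH3)(PPh3)3]^+: Ammonia is neutral; triphenylphosphine is neutral; balancing the +1 overall charge requires Ir(I). Ir sits in group 9, so the d-electron count is 9 − 1 = 8. A 5d d⁸ ion has a large crystal-field splitting; square planar leaves the high-energy d_{x²−y²} orbital empty and maximises CFSE. → square planar.

[Ir(NH3)(PPh3)3]^+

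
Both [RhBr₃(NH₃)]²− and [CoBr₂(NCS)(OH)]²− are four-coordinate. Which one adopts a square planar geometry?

For [RhBr₃(NH₃)]²−: Ligand charges: each bromide is −1; ammonia is neutral. With an overall charge of −2 the rhodium centre must be in the +1 oxidation state. Rh sits in group 9, so the d-electron count is 9 − 1 = 8. A 4d d⁸ ion has a large crystal-field splitting; square planar leaves the high-energy d_{x²−y²} orbital empty and maximises CFSE. → square planar.
For [CoBr₂(NCS)(OH)]²−: Ligand charges: each bromide is −1; each isothiocyanate is −1; each hydroxide is −1. With an overall charge of −2 the cobalt centre must be in the +2 oxidation state. Co sits in group 9, so the d-electron count is 9 − 2 = 7. For a high-spin 3d d⁷ ion with weak-field ligands the small Δₜ gives little square-planar CFSE advantage, so four ligands adopt the sterically favoured tetrahedral geometry. → tetrahedral.

[RhBr₃(NH₃)]²−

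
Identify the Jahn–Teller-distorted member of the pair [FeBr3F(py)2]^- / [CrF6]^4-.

[CrF6]^4-

[FeBr3F(py)2]^-: Ligand charges: each bromide is −1; each fluoride is −1; pyridine is neutral. With an overall charge of −1 the iron centre must be in the +3 oxidation state. Fe sits in group 8, so the d-electron count is 8 − 3 = 5. Bromide and fluoride are weak-field ligands for a first-row metal, so the complex is high-spin. The d⁵ configuration leaves the e_g set evenly filled (or empty) — no strong Jahn–Teller driving force.
[CrF6]^4-: Each fluoride is −1; balancing the −4 overall charge requires Cr(II). Cr sits in group 6, so the d-electron count is 6 − 2 = 4. Fluoride is a weak-field ligand for a first-row metal, so the complex is high-spin. The t₂g³e_g¹ (high-spin) configuration has an unevenly filled e_g set; the Jahn–Teller theorem predicts a tetragonal distortion (typically axial elongation) to lift the degeneracy.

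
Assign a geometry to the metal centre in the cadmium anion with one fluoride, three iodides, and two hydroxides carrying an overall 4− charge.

Each fluoride is −1; each iodide is −1; each hydroxide is −1; balancing the −4 overall charge requires Cd(II).
Group 12 minus oxidation state 2 gives a d¹⁰ configuration.
With 6 monodentate ligands the coordination number is 6.
Six donors around a single metal centre give an octahedral coordination sphere.

octahedral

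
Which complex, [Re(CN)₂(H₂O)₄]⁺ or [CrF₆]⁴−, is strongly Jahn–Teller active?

[Re(CN)₂(H₂O)₄]⁺: Each cyanide is −1; water is neutral; balancing the +1 overall charge requires Re(III). Re sits in group 7, so the d-electron count is 7 − 3 = 4. A 5d ion has a large Δₒ and is invariably low-spin. The d⁴ configuration leaves the e_g set evenly filled (or empty) — no strong Jahn–Teller driving force.
[CrF₆]⁴−: Summing ligand charges against the −4 overall charge gives an oxidation state of +2 for chromium. Cr sits in group 6, so the d-electron count is 6 − 2 = 4. Fluoride is a weak-field ligand for a first-row metal, so the complex is high-spin. The t₂g³e_g¹ (high-spin) configuration has an unevenly filled e_g set; the Jahn–Teller theorem predicts a tetragonal distortion (typically axial elongation) to lift the degeneracy.

[CrF₆]⁴−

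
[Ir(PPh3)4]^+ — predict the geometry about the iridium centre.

square planar

Summing ligand charges against the +1 overall charge gives an oxidation state of +1 for iridium.
Iridium is a group-9 element; Ir(I) is therefore d⁸.
Coordination number: 4.
A 5d d⁸ ion has a large crystal-field splitting; square planar leaves the high-energy d_{x²−y²} orbital empty and maximises CFSE.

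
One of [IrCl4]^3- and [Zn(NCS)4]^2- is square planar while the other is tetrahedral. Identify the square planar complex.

[IrCl4]^3-

For [IrCl4]^3-: Each chloride is −1; balancing the −3 overall charge requires Ir(I). Iridium is a group-9 element; Ir(I) is therefore d⁸. A 5d d⁸ ion has a large crystal-field splitting; square planar leaves the high-energy d_{x²−y²} orbital empty and maximises CFSE. → square planar.
For [Zn(NCS)4]^2-: Summing ligand charges against the −2 overall charge gives an oxidation state of +2 for zinc. Group 12 minus oxidation state 2 gives a d¹⁰ configuration. A d¹⁰ ion has no crystal-field stabilisation preference between square planar and tetrahedral, so four ligands adopt the sterically favoured tetrahedral geometry. → tetrahedral.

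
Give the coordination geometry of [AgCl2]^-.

Summing ligand charges against the −1 overall charge gives an oxidation state of +1 for silver.
Silver is a group-11 element; Ag(I) is therefore d¹⁰.
Coordination number: 2.
A d¹⁰ ion with only two ligands adopts a linear arrangement (sp hybridisation; no CFSE preference).

linear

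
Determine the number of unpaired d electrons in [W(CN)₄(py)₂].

2

Each cyanide is −1; pyridine is neutral; balancing the 0 overall charge requires W(IV).
Group 6 minus oxidation state 4 gives a d² configuration.
In an octahedral field the d² configuration is t₂g²e_g⁰ (only one arrangement possible), giving 2 unpaired electrons.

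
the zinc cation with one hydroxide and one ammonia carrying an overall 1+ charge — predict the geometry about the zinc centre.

linear

Ligand charges: each hydroxide is −1; ammonia is neutral. With an overall charge of +1 the zinc centre must be in the +2 oxidation state.
Zn sits in group 12, so the d-electron count is 12 − 2 = 10.
Coordination number: 2.
A d¹⁰ ion with only two ligands adopts a linear arrangement (sp hybridisation; no CFSE preference).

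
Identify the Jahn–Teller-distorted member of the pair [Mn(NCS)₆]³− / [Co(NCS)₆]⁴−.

[Mn(NCS)₆]³−: Each isothiocyanate is −1; balancing the −3 overall charge requires Mn(III). Mn sits in group 7, so the d-electron count is 7 − 3 = 4. Isothiocyanate is a weak-field ligand for a first-row metal, so the complex is high-spin. The t₂g³e_g¹ (high-spin) configuration has an unevenly filled e_g set; the Jahn–Teller theorem predicts a tetragonal distortion (typically axial elongation) to lift the degeneracy.
[Co(NCS)₆]⁴−: Summing ligand charges against the −4 overall charge gives an oxidation state of +2 for cobalt. Cobalt is a group-9 element; Co(II) is therefore d⁷. Isothiocyanate is a weak-field ligand for a first-row metal, so the complex is high-spin. The d⁷ configuration leaves the e_g set evenly filled (or empty) — no strong Jahn–Teller driving force.

[Mn(NCS)₆]³−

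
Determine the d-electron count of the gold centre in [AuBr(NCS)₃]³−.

Summing ligand charges against the −3 overall charge gives an oxidation state of +1 for gold.
Au sits in group 11, so the d-electron count is 11 − 1 = 10.

d10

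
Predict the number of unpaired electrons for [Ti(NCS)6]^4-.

Ligand charges: each isothiocyanate is −1. With an overall charge of −4 the titanium centre must be in the +2 oxidation state.
Titanium is a group-4 element; Ti(II) is therefore d².
In an octahedral field the d² configuration is t₂g²e_g⁰ (only one arrangement possible), giving 2 unpaired electrons.

2 unpaired electrons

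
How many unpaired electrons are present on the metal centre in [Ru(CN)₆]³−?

Ligand charges: each cyanide is −1. With an overall charge of −3 the ruthenium centre must be in the +3 oxidation state.
Ruthenium is a group-8 element; Ru(III) is therefore d⁵.
The spin state decides the count: a 4d ion has a large Δₒ and is invariably low-spin.
An octahedral low-spin d⁵ ion is t₂g⁵e_g⁰, giving 1 unpaired electron.

1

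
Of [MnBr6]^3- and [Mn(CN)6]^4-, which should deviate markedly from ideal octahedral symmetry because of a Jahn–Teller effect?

[MnBr6]^3-

[MnBr6]^3-: Each bromide is −1; balancing the −3 overall charge requires Mn(III). Group 7 minus oxidation state 3 gives a d⁴ configuration. Bromide is a weak-field ligand for a first-row metal, so the complex is high-spin. The t₂g³e_g¹ (high-spin) configuration has an unevenly filled e_g set; the Jahn–Teller theorem predicts a tetragonal distortion (typically axial elongation) to lift the degeneracy.
[Mn(CN)6]^4-: Each cyanide is −1; balancing the −4 overall charge requires Mn(II). Mn sits in group 7, so the d-electron count is 7 − 2 = 5. Cyanide is a strong-field ligand (high in the spectrochemical series) for a first-row metal, so the complex is low-spin. The d⁵ configuration leaves the e_g set evenly filled (or empty) — no strong Jahn–Teller driving force.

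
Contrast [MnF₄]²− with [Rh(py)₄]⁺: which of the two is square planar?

For [MnF₄]²−: Each fluoride is −1; balancing the −2 overall charge requires Mn(II). Manganese is a group-7 element; Mn(II) is therefore d⁵. A high-spin d⁵ ion has zero CFSE in either geometry, so four ligands adopt the sterically favoured tetrahedral geometry. → tetrahedral.
For [Rh(py)₄]⁺: Pyridine is neutral; balancing the +1 overall charge requires Rh(I). Group 9 minus oxidation state 1 gives a d⁸ configuration. A 4d d⁸ ion has a large crystal-field splitting; square planar leaves the high-energy d_{x²−y²} orbital empty and maximises CFSE. → square planar.

[Rh(py)₄]⁺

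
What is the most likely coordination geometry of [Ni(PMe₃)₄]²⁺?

Trimethylphosphine is neutral; balancing the +2 overall charge requires Ni(II).
Nickel is a group-10 element; Ni(II) is therefore d⁸.
With 4 monodentate ligands the coordination number is 4.
Trimethylphosphine is a strong-field ligand (high in the spectrochemical series).
A 3d d⁸ ion with strong-field ligands gains enough CFSE to favour square planar over tetrahedral.

square planar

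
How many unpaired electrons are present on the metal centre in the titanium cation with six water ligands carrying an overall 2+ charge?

2

Water is neutral; balancing the +2 overall charge requires Ti(II).
Titanium is a group-4 element; Ti(II) is therefore d².
In an octahedral field the d² configuration is t₂g²e_g⁰ (only one arrangement possible), giving 2 unpaired electrons.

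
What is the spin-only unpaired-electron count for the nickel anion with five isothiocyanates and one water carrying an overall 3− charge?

2 unpaired electrons

Each isothiocyanate is −1; water is neutral; balancing the −3 overall charge requires Ni(II).
Ni sits in group 10, so the d-electron count is 10 − 2 = 8.
In an octahedral field the d⁸ configuration is t₂g⁶e_g² (only one arrangement possible), giving 2 unpaired electrons.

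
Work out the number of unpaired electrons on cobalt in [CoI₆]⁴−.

3

Summing ligand charges against the −4 overall charge gives an oxidation state of +2 for cobalt.
Co sits in group 9, so the d-electron count is 9 − 2 = 7.
The spin state decides the count: Iodide is a weak-field ligand for a first-row metal, so the complex is high-spin.
An octahedral high-spin d⁷ ion is t₂g⁵e_g², giving 3 unpaired electrons.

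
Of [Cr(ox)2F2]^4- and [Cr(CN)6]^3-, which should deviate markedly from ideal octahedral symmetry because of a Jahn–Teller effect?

[Cr(ox)2F2]^4-: Ligand charges: each oxalate is −2; each fluoride is −1. With an overall charge of −4 the chromium centre must be in the +2 oxidation state. Chromium is a group-6 element; Cr(II) is therefore d⁴. Fluoride and oxalate are weak-field ligands for a first-row metal, so the complex is high-spin. The t₂g³e_g¹ (high-spin) configuration has an unevenly filled e_g set; the Jahn–Teller theorem predicts a tetragonal distortion (typically axial elongation) to lift the degeneracy.
[Cr(CN)6]^3-: Ligand charges: each cyanide is −1. With an overall charge of −3 the chromium centre must be in the +3 oxidation state. Cr sits in group 6, so the d-electron count is 6 − 3 = 3. The d³ configuration leaves the e_g set evenly filled (or empty) — no strong Jahn–Teller driving force.

[Cr(ox)2F2]^4-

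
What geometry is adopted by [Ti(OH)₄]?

Summing ligand charges against the 0 overall charge gives an oxidation state of +4 for titanium.
Group 4 minus oxidation state 4 gives a d⁰ configuration.
With 4 monodentate ligands the coordination number is 4.
A d⁰ ion has no crystal-field stabilisation preference between square planar and tetrahedral, so four ligands adopt the sterically favoured tetrahedral geometry.

tetrahedral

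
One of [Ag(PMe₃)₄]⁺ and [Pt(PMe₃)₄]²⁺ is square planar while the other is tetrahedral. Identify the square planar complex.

[Pt(PMe₃)₄]²⁺

For [Ag(PMe₃)₄]⁺: Summing ligand charges against the +1 overall charge gives an oxidation state of +1 for silver. Group 11 minus oxidation state 1 gives a d¹⁰ configuration. A d¹⁰ ion has no crystal-field stabilisation preference between square planar and tetrahedral, so four ligands adopt the sterically favoured tetrahedral geometry. → tetrahedral.
For [Pt(PMe₃)₄]²⁺: Summing ligand charges against the +2 overall charge gives an oxidation state of +2 for platinum. Group 10 minus oxidation state 2 gives a d⁸ configuration. A 5d d⁸ ion has a large crystal-field splitting; square planar leaves the high-energy d_{x²−y²} orbital empty and maximises CFSE. → square planar.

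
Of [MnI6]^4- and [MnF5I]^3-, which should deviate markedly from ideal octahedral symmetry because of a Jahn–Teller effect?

[MnF5I]^3-

[MnI6]^4-: Summing ligand charges against the −4 overall charge gives an oxidation state of +2 for manganese. Group 7 minus oxidation state 2 gives a d⁵ configuration. Iodide is a weak-field ligand for a first-row metal, so the complex is high-spin. The d⁵ configuration leaves the e_g set evenly filled (or empty) — no strong Jahn–Teller driving force.
[MnF5I]^3-: Ligand charges: each fluoride is −1; each iodide is −1. With an overall charge of −3 the manganese centre must be in the +3 oxidation state. Manganese is a group-7 element; Mn(III) is therefore d⁴. Fluoride and iodide are weak-field ligands for a first-row metal, so the complex is high-spin. The t₂g³e_g¹ (high-spin) configuration has an unevenly filled e_g set; the Jahn–Teller theorem predicts a tetragonal distortion (typically axial elongation) to lift the degeneracy.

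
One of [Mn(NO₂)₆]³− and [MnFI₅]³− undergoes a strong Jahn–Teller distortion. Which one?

[MnFI₅]³−

[Mn(NO₂)₆]³−: Summing ligand charges against the −3 overall charge gives an oxidation state of +3 for manganese. Group 7 minus oxidation state 3 gives a d⁴ configuration. Nitro (N-bound nitrite) is a strong-field ligand (high in the spectrochemical series) for a first-row metal, so the complex is low-spin. The d⁴ configuration leaves the e_g set evenly filled (or empty) — no strong Jahn–Teller driving force.
[MnFI₅]³−: Summing ligand charges against the −3 overall charge gives an oxidation state of +3 for manganese. Manganese is a group-7 element; Mn(III) is therefore d⁴. Fluoride and iodide are weak-field ligands for a first-row metal, so the complex is high-spin. The t₂g³e_g¹ (high-spin) configuration has an unevenly filled e_g set; the Jahn–Teller theorem predicts a tetragonal distortion (typically axial elongation) to lift the degeneracy.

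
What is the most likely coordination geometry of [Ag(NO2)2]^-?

linear

Each nitro (N-bound nitrite) is −1; balancing the −1 overall charge requires Ag(I).
Group 11 minus oxidation state 1 gives a d¹⁰ configuration.
Coordination number: 2.
A d¹⁰ ion with only two ligands adopts a linear arrangement (sp hybridisation; no CFSE preference).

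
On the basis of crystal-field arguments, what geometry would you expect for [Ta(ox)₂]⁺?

tetrahedral

Ligand charges: each oxalate is −2. With an overall charge of +1 the tantalum centre must be in the +5 oxidation state.
Tantalum is a group-5 element; Ta(V) is therefore d⁰.
Counting donor atoms: 2×oxalate (bidentate) → 4 donors. Coordination number = 4.
A d⁰ ion has no crystal-field stabilisation preference between square planar and tetrahedral, so four ligands adopt the sterically favoured tetrahedral geometry.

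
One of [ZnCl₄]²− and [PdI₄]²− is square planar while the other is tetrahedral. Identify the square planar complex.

For [ZnCl₄]²−: Each chloride is −1; balancing the −2 overall charge requires Zn(II). Group 12 minus oxidation state 2 gives a d¹⁰ configuration. A d¹⁰ ion has no crystal-field stabilisation preference between square planar and tetrahedral, so four ligands adopt the sterically favoured tetrahedral geometry. → tetrahedral.
For [PdI₄]²−: Summing ligand charges against the −2 overall charge gives an oxidation state of +2 for palladium. Pd sits in group 10, so the d-electron count is 10 − 2 = 8. A 4d d⁸ ion has a large crystal-field splitting; square planar leaves the high-energy d_{x²−y²} orbital empty and maximises CFSE. → square planar.

[PdI₄]²−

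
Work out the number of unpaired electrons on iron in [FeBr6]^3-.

Summing ligand charges against the −3 overall charge gives an oxidation state of +3 for iron.
Group 8 minus oxidation state 3 gives a d⁵ configuration.
The spin state decides the count: Bromide is a weak-field ligand for a first-row metal, so the complex is high-spin.
An octahedral high-spin d⁵ ion is t₂g³e_g², giving 5 unpaired electrons.

5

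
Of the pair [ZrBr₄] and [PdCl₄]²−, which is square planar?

For [ZrBr₄]: Ligand charges: each bromide is −1. With an overall charge of 0 the zirconium centre must be in the +4 oxidation state. Zirconium is a group-4 element; Zr(IV) is therefore d⁰. A d⁰ ion has no crystal-field stabilisation preference between square planar and tetrahedral, so four ligands adopt the sterically favoured tetrahedral geometry. → tetrahedral.
For [PdCl₄]²−: Ligand charges: each chloride is −1. With an overall charge of −2 the palladium centre must be in the +2 oxidation state. Palladium is a group-10 element; Pd(II) is therefore d⁸. A 4d d⁸ ion has a large crystal-field splitting; square planar leaves the high-energy d_{x²−y²} orbital empty and maximises CFSE. → square planar.

[PdCl₄]²−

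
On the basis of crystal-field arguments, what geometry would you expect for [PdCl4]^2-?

Each chloride is −1; balancing the −2 overall charge requires Pd(II).
Group 10 minus oxidation state 2 gives a d⁸ configuration.
With 4 monodentate ligands the coordination number is 4.
A 4d d⁸ ion has a large crystal-field splitting; square planar leaves the high-energy d_{x²−y²} orbital empty and maximises CFSE.

square planar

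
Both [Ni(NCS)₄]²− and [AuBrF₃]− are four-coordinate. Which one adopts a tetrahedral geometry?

For [Ni(NCS)₄]²−: Summing ligand charges against the −2 overall charge gives an oxidation state of +2 for nickel. Nickel is a group-10 element; Ni(II) is therefore d⁸. Isothiocyanate is a weak-field ligand. With weak-field ligands the CFSE gain from square planar is small, so a 3d d⁸ ion takes the sterically preferred tetrahedral geometry. → tetrahedral.
For [AuBrF₃]−: Ligand charges: each bromide is −1; each fluoride is −1. With an overall charge of −1 the gold centre must be in the +3 oxidation state. Gold is a group-11 element; Au(III) is therefore d⁸. A 5d d⁸ ion has a large crystal-field splitting; square planar leaves the high-energy d_{x²−y²} orbital empty and maximises CFSE. → square planar.

[Ni(NCS)₄]²−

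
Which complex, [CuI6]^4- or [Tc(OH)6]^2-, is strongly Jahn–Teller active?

[CuI6]^4-

[CuI6]^4-: Ligand charges: each iodide is −1. With an overall charge of −4 the copper centre must be in the +2 oxidation state. Group 11 minus oxidation state 2 gives a d⁹ configuration. The t₂g⁶e_g³ configuration has an unevenly filled e_g set; the Jahn–Teller theorem predicts a tetragonal distortion (typically axial elongation) to lift the degeneracy.
[Tc(OH)6]^2-: Summing ligand charges against the −2 overall charge gives an oxidation state of +4 for technetium. Technetium is a group-7 element; Tc(IV) is therefore d³. The d³ configuration leaves the e_g set evenly filled (or empty) — no strong Jahn–Teller driving force.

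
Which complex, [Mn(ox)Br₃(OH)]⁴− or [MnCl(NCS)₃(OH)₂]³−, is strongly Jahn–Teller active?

[MnCl(NCS)₃(OH)₂]³−

[Mn(ox)Br₃(OH)]⁴−: Summing ligand charges against the −4 overall charge gives an oxidation state of +2 for manganese. Group 7 minus oxidation state 2 gives a d⁵ configuration. Bromide, hydroxide, and oxalate are weak-field ligands for a first-row metal, so the complex is high-spin. The d⁵ configuration leaves the e_g set evenly filled (or empty) — no strong Jahn–Teller driving force.
[MnCl(NCS)₃(OH)₂]³−: Each chloride is −1; each isothiocyanate is −1; each hydroxide is −1; balancing the −3 overall charge requires Mn(III). Manganese is a group-7 element; Mn(III) is therefore d⁴. Chloride, hydroxide, and isothiocyanate are weak-field ligands for a first-row metal, so the complex is high-spin. The t₂g³e_g¹ (high-spin) configuration has an unevenly filled e_g set; the Jahn–Teller theorem predicts a tetragonal distortion (typically axial elongation) to lift the degeneracy.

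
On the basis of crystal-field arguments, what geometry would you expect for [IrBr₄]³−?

square planar

Summing ligand charges against the −3 overall charge gives an oxidation state of +1 for iridium.
Ir sits in group 9, so the d-electron count is 9 − 1 = 8.
With 4 monodentate ligands the coordination number is 4.
A 5d d⁸ ion has a large crystal-field splitting; square planar leaves the high-energy d_{x²−y²} orbital empty and maximises CFSE.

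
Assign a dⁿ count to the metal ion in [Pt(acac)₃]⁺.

Ligand charges: each acetylacetonate is −1. With an overall charge of +1 the platinum centre must be in the +4 oxidation state.
Pt sits in group 10, so the d-electron count is 10 − 4 = 6.

d6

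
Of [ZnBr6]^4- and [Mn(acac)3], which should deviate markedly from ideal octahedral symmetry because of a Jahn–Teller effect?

[Mn(acac)3]

[ZnBr6]^4-: Ligand charges: each bromide is −1. With an overall charge of −4 the zinc centre must be in the +2 oxidation state. Zinc is a group-12 element; Zn(II) is therefore d¹⁰. The d¹⁰ configuration leaves the e_g set evenly filled (or empty) — no strong Jahn–Teller driving force.
[Mn(acac)3]: Each acetylacetonate is −1; balancing the 0 overall charge requires Mn(III). Mn sits in group 7, so the d-electron count is 7 − 3 = 4. Acetylacetonate is a weak-field ligand for a first-row metal, so the complex is high-spin. The t₂g³e_g¹ (high-spin) configuration has an unevenly filled e_g set; the Jahn–Teller theorem predicts a tetragonal distortion (typically axial elongation) to lift the degeneracy.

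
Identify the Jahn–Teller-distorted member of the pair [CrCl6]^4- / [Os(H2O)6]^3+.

[CrCl6]^4-

[CrCl6]^4-: Summing ligand charges against the −4 overall charge gives an oxidation state of +2 for chromium. Group 6 minus oxidation state 2 gives a d⁴ configuration. Chloride is a weak-field ligand for a first-row metal, so the complex is high-spin. The t₂g³e_g¹ (high-spin) configuration has an unevenly filled e_g set; the Jahn–Teller theorem predicts a tetragonal distortion (typically axial elongation) to lift the degeneracy.
[Os(H2O)6]^3+: Summing ligand charges against the +3 overall charge gives an oxidation state of +3 for osmium. Group 8 minus oxidation state 3 gives a d⁵ configuration. A 5d ion has a large Δₒ and is invariably low-spin. The d⁵ configuration leaves the e_g set evenly filled (or empty) — no strong Jahn–Teller driving force.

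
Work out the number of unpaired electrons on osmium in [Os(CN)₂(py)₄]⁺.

Each cyanide is −1; pyridine is neutral; balancing the +1 overall charge requires Os(III).
Group 8 minus oxidation state 3 gives a d⁵ configuration.
The spin state decides the count: a 5d ion has a large Δₒ and is invariably low-spin.
An octahedral low-spin d⁵ ion is t₂g⁵e_g⁰, giving 1 unpaired electron.

1 unpaired electron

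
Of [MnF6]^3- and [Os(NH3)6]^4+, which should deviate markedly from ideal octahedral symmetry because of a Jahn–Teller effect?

[MnF6]^3-: Summing ligand charges against the −3 overall charge gives an oxidation state of +3 for manganese. Group 7 minus oxidation state 3 gives a d⁴ configuration. Fluoride is a weak-field ligand for a first-row metal, so the complex is high-spin. The t₂g³e_g¹ (high-spin) configuration has an unevenly filled e_g set; the Jahn–Teller theorem predicts a tetragonal distortion (typically axial elongation) to lift the degeneracy.
[Os(NH3)6]^4+: Ligand charges: ammonia is neutral. With an overall charge of +4 the osmium centre must be in the +4 oxidation state. Os sits in group 8, so the d-electron count is 8 − 4 = 4. A 5d ion has a large Δₒ and is invariably low-spin. The d⁴ configuration leaves the e_g set evenly filled (or empty) — no strong Jahn–Teller driving force.

[MnF6]^3-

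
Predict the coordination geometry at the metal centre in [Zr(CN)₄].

tetrahedral

Ligand charges: each cyanide is −1. With an overall charge of 0 the zirconium centre must be in the +4 oxidation state.
Zirconium is a group-4 element; Zr(IV) is therefore d⁰.
With 4 monodentate ligands the coordination number is 4.
A d⁰ ion has no crystal-field stabilisation preference between square planar and tetrahedral, so four ligands adopt the sterically favoured tetrahedral geometry.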